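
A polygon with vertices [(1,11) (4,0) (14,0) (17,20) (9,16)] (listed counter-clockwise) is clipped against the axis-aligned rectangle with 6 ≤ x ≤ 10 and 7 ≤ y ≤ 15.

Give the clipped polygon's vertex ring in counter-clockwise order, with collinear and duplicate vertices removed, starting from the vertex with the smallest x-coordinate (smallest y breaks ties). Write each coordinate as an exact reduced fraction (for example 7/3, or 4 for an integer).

1. After x ≥ 6: [(6,113/8) (6,0) (14,0) (17,20) (9,16)]
2. After x ≤ 10: [(6,113/8) (6,0) (10,0) (10,33/2) (9,16)]
3. After y ≥ 7: [(6,113/8) (6,7) (10,7) (10,33/2) (9,16)]
4. After y ≤ 15: [(37/5,15) (6,113/8) (6,7) (10,7) (10,15)]
5. Canonical ring: [(6,7) (10,7) (10,15) (37/5,15) (6,113/8)]

Clipped polygon: [(6,7) (10,7) (10,15) (37/5,15) (6,113/8)]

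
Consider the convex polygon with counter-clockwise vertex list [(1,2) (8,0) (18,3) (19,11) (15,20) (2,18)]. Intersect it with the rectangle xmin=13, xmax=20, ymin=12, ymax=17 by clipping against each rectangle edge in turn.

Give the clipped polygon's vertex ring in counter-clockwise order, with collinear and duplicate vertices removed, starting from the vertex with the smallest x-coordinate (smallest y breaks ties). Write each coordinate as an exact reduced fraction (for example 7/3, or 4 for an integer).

Clipped polygon: [(13,12) (167/9,12) (49/3,17) (13,17)]

1. After x ≥ 13: [(13,3/2) (18,3) (19,11) (15,20) (13,256/13)]
2. After x ≤ 20: [(13,3/2) (18,3) (19,11) (15,20) (13,256/13)]
3. After y ≥ 12: [(13,12) (167/9,12) (15,20) (13,256/13)]
4. After y ≤ 17: [(13,17) (13,12) (167/9,12) (49/3,17)]
5. Canonical ring: [(13,12) (167/9,12) (49/3,17) (13,17)]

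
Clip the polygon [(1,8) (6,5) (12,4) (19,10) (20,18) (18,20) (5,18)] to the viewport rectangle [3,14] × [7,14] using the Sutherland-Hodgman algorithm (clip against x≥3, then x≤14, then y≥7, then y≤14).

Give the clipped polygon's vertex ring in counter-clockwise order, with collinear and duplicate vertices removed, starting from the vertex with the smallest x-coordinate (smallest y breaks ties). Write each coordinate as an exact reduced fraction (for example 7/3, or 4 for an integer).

1. After x ≥ 3: [(3,13) (3,34/5) (6,5) (12,4) (19,10) (20,18) (18,20) (5,18)]
2. After x ≤ 14: [(3,13) (3,34/5) (6,5) (12,4) (14,40/7) (14,252/13) (5,18)]
3. After y ≥ 7: [(3,13) (3,7) (14,7) (14,252/13) (5,18)]
4. After y ≤ 14: [(17/5,14) (3,13) (3,7) (14,7) (14,14)]
5. Canonical ring: [(3,7) (14,7) (14,14) (17/5,14) (3,13)]

Clipped polygon: [(3,7) (14,7) (14,14) (17/5,14) (3,13)]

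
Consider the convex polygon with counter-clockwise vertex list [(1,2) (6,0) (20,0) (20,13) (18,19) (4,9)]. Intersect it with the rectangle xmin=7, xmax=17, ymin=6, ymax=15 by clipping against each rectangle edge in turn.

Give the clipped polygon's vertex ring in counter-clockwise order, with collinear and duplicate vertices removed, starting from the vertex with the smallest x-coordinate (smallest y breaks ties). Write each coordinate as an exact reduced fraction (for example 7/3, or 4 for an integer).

Clipped polygon: [(7,6) (17,6) (17,15) (62/5,15) (7,78/7)]

1. After x ≥ 7: [(7,0) (20,0) (20,13) (18,19) (7,78/7)]
2. After x ≤ 17: [(7,0) (17,0) (17,128/7) (7,78/7)]
3. After y ≥ 6: [(7,6) (17,6) (17,128/7) (7,78/7)]
4. After y ≤ 15: [(7,6) (17,6) (17,15) (62/5,15) (7,78/7)]
5. Canonical ring: [(7,6) (17,6) (17,15) (62/5,15) (7,78/7)]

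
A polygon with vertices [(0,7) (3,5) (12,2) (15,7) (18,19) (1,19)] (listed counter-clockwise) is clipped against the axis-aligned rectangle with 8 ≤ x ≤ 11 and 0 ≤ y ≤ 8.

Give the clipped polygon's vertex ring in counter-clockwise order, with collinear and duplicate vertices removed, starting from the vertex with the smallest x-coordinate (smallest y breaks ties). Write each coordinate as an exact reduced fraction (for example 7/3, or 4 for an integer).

1. After x ≥ 8: [(8,10/3) (12,2) (15,7) (18,19) (8,19)]
2. After x ≤ 11: [(8,10/3) (11,7/3) (11,19) (8,19)]
3. After y ≥ 0: [(8,10/3) (11,7/3) (11,19) (8,19)]
4. After y ≤ 8: [(8,8) (8,10/3) (11,7/3) (11,8)]
5. Canonical ring: [(8,10/3) (11,7/3) (11,8) (8,8)]

Clipped polygon: [(8,10/3) (11,7/3) (11,8) (8,8)]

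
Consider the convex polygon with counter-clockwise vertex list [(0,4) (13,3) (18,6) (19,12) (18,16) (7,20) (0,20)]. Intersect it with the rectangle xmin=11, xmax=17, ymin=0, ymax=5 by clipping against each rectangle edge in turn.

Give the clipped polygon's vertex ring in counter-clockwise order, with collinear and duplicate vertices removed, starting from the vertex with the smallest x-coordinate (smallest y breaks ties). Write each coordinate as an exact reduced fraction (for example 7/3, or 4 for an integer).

Clipped polygon: [(11,41/13) (13,3) (49/3,5) (11,5)]

1. After x ≥ 11: [(11,41/13) (13,3) (18,6) (19,12) (18,16) (11,204/11)]
2. After x ≤ 17: [(11,41/13) (13,3) (17,27/5) (17,180/11) (11,204/11)]
3. After y ≥ 0: [(11,41/13) (13,3) (17,27/5) (17,180/11) (11,204/11)]
4. After y ≤ 5: [(11,5) (11,41/13) (13,3) (49/3,5)]
5. Canonical ring: [(11,41/13) (13,3) (49/3,5) (11,5)]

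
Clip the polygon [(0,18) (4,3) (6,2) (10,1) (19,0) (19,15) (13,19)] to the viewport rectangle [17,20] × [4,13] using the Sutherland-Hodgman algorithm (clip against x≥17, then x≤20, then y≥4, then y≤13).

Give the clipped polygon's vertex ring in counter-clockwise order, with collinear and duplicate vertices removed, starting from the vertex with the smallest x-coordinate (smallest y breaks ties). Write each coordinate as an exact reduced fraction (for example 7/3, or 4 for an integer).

Clipped polygon: [(17,4) (19,4) (19,13) (17,13)]

1. After x ≥ 17: [(17,2/9) (19,0) (19,15) (17,49/3)]
2. After x ≤ 20: [(17,2/9) (19,0) (19,15) (17,49/3)]
3. After y ≥ 4: [(17,4) (19,4) (19,15) (17,49/3)]
4. After y ≤ 13: [(17,13) (17,4) (19,4) (19,13)]
5. Canonical ring: [(17,4) (19,4) (19,13) (17,13)]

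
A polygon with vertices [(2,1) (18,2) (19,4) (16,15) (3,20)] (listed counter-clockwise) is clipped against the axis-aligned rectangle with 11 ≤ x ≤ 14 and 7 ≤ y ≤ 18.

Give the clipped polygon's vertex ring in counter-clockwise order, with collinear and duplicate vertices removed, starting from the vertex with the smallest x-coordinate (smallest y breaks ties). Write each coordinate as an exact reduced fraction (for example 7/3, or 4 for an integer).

1. After x ≥ 11: [(11,25/16) (18,2) (19,4) (16,15) (11,220/13)]
2. After x ≤ 14: [(11,25/16) (14,7/4) (14,205/13) (11,220/13)]
3. After y ≥ 7: [(11,7) (14,7) (14,205/13) (11,220/13)]
4. After y ≤ 18: [(11,7) (14,7) (14,205/13) (11,220/13)]
5. Canonical ring: [(11,7) (14,7) (14,205/13) (11,220/13)]

Clipped polygon: [(11,7) (14,7) (14,205/13) (11,220/13)]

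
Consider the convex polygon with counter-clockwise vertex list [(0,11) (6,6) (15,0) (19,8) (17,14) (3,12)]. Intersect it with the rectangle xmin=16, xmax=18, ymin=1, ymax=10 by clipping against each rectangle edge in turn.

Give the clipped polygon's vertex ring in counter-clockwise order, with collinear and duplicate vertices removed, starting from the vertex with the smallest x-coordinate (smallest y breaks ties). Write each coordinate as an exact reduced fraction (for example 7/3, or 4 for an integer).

Clipped polygon: [(16,2) (18,6) (18,10) (16,10)]

1. After x ≥ 16: [(16,2) (19,8) (17,14) (16,97/7)]
2. After x ≤ 18: [(16,2) (18,6) (18,11) (17,14) (16,97/7)]
3. After y ≥ 1: [(16,2) (18,6) (18,11) (17,14) (16,97/7)]
4. After y ≤ 10: [(16,10) (16,2) (18,6) (18,10)]
5. Canonical ring: [(16,2) (18,6) (18,10) (16,10)]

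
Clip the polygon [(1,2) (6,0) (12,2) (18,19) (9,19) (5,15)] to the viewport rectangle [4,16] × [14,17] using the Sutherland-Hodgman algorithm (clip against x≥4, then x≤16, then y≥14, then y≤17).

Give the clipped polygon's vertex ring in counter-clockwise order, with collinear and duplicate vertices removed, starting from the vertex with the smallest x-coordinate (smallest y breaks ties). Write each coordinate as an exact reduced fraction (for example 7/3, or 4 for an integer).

Clipped polygon: [(61/13,14) (16,14) (16,17) (7,17) (5,15)]

1. After x ≥ 4: [(4,47/4) (4,4/5) (6,0) (12,2) (18,19) (9,19) (5,15)]
2. After x ≤ 16: [(4,47/4) (4,4/5) (6,0) (12,2) (16,40/3) (16,19) (9,19) (5,15)]
3. After y ≥ 14: [(61/13,14) (16,14) (16,19) (9,19) (5,15)]
4. After y ≤ 17: [(61/13,14) (16,14) (16,17) (7,17) (5,15)]
5. Canonical ring: [(61/13,14) (16,14) (16,17) (7,17) (5,15)]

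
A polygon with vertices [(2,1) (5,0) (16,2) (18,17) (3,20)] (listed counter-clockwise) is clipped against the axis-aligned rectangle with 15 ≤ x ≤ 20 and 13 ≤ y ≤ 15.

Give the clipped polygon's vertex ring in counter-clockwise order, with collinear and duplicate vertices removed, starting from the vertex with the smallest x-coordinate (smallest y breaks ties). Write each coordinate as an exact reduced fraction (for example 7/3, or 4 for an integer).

1. After x ≥ 15: [(15,20/11) (16,2) (18,17) (15,88/5)]
2. After x ≤ 20: [(15,20/11) (16,2) (18,17) (15,88/5)]
3. After y ≥ 13: [(15,13) (262/15,13) (18,17) (15,88/5)]
4. After y ≤ 15: [(15,15) (15,13) (262/15,13) (266/15,15)]
5. Canonical ring: [(15,13) (262/15,13) (266/15,15) (15,15)]

Clipped polygon: [(15,13) (262/15,13) (266/15,15) (15,15)]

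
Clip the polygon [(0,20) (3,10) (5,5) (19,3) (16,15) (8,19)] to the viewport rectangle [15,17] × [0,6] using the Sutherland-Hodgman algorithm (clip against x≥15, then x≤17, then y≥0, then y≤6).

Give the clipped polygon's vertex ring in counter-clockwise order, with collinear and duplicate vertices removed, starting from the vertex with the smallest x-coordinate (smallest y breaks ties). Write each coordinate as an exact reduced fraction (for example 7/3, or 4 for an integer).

Clipped polygon: [(15,25/7) (17,23/7) (17,6) (15,6)]

1. After x ≥ 15: [(15,25/7) (19,3) (16,15) (15,31/2)]
2. After x ≤ 17: [(15,25/7) (17,23/7) (17,11) (16,15) (15,31/2)]
3. After y ≥ 0: [(15,25/7) (17,23/7) (17,11) (16,15) (15,31/2)]
4. After y ≤ 6: [(15,6) (15,25/7) (17,23/7) (17,6)]
5. Canonical ring: [(15,25/7) (17,23/7) (17,6) (15,6)]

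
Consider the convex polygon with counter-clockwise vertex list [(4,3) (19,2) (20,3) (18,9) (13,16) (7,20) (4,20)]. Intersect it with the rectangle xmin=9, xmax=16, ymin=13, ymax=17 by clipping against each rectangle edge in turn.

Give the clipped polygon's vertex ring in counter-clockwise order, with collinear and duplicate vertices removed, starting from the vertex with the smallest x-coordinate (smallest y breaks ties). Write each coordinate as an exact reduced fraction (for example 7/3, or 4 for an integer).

Clipped polygon: [(9,13) (106/7,13) (13,16) (23/2,17) (9,17)]

1. After x ≥ 9: [(9,8/3) (19,2) (20,3) (18,9) (13,16) (9,56/3)]
2. After x ≤ 16: [(9,8/3) (16,11/5) (16,59/5) (13,16) (9,56/3)]
3. After y ≥ 13: [(9,13) (106/7,13) (13,16) (9,56/3)]
4. After y ≤ 17: [(9,17) (9,13) (106/7,13) (13,16) (23/2,17)]
5. Canonical ring: [(9,13) (106/7,13) (13,16) (23/2,17) (9,17)]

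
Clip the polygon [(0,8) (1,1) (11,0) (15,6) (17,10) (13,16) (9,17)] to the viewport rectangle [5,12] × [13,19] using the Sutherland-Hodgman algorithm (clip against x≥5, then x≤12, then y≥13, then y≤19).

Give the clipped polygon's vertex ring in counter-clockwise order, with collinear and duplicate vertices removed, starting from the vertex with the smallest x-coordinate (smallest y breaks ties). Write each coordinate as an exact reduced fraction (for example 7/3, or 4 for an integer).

Clipped polygon: [(5,13) (12,13) (12,65/4) (9,17)]

1. After x ≥ 5: [(5,13) (5,3/5) (11,0) (15,6) (17,10) (13,16) (9,17)]
2. After x ≤ 12: [(5,13) (5,3/5) (11,0) (12,3/2) (12,65/4) (9,17)]
3. After y ≥ 13: [(5,13) (5,13) (12,13) (12,65/4) (9,17)]
4. After y ≤ 19: [(5,13) (5,13) (12,13) (12,65/4) (9,17)]
5. Canonical ring: [(5,13) (12,13) (12,65/4) (9,17)]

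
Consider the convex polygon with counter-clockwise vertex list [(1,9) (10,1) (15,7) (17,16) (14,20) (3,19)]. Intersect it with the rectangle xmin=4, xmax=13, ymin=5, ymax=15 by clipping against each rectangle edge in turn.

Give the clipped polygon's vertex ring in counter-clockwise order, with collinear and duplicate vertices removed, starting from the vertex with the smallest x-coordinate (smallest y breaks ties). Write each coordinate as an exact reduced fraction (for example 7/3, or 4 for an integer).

Clipped polygon: [(4,19/3) (11/2,5) (13,5) (13,15) (4,15)]

1. After x ≥ 4: [(4,19/3) (10,1) (15,7) (17,16) (14,20) (4,210/11)]
2. After x ≤ 13: [(4,19/3) (10,1) (13,23/5) (13,219/11) (4,210/11)]
3. After y ≥ 5: [(4,19/3) (11/2,5) (13,5) (13,219/11) (4,210/11)]
4. After y ≤ 15: [(4,15) (4,19/3) (11/2,5) (13,5) (13,15)]
5. Canonical ring: [(4,19/3) (11/2,5) (13,5) (13,15) (4,15)]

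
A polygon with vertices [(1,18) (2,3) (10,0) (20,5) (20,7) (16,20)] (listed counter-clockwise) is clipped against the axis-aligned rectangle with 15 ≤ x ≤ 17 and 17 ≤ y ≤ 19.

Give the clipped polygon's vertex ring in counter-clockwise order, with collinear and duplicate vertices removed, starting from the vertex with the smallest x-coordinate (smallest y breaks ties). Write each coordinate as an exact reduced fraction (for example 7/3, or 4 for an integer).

Clipped polygon: [(15,17) (220/13,17) (212/13,19) (15,19)]

1. After x ≥ 15: [(15,298/15) (15,5/2) (20,5) (20,7) (16,20)]
2. After x ≤ 17: [(15,298/15) (15,5/2) (17,7/2) (17,67/4) (16,20)]
3. After y ≥ 17: [(15,298/15) (15,17) (220/13,17) (16,20)]
4. After y ≤ 19: [(15,19) (15,17) (220/13,17) (212/13,19)]
5. Canonical ring: [(15,17) (220/13,17) (212/13,19) (15,19)]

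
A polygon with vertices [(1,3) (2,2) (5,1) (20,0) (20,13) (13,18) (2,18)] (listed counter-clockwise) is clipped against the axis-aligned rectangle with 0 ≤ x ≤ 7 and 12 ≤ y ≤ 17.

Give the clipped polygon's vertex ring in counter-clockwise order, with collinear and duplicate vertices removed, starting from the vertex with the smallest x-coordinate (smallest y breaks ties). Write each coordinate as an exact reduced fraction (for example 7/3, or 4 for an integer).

1. After x ≥ 0: [(1,3) (2,2) (5,1) (20,0) (20,13) (13,18) (2,18)]
2. After x ≤ 7: [(1,3) (2,2) (5,1) (7,13/15) (7,18) (2,18)]
3. After y ≥ 12: [(8/5,12) (7,12) (7,18) (2,18)]
4. After y ≤ 17: [(29/15,17) (8/5,12) (7,12) (7,17)]
5. Canonical ring: [(8/5,12) (7,12) (7,17) (29/15,17)]

Clipped polygon: [(8/5,12) (7,12) (7,17) (29/15,17)]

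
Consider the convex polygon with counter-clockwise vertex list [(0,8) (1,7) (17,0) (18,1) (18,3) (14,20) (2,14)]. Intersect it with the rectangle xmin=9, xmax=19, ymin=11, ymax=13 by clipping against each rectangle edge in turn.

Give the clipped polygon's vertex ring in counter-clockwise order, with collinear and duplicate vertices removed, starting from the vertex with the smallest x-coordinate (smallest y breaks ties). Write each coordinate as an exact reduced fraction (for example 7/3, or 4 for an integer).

Clipped polygon: [(9,11) (274/17,11) (266/17,13) (9,13)]

1. After x ≥ 9: [(9,7/2) (17,0) (18,1) (18,3) (14,20) (9,35/2)]
2. After x ≤ 19: [(9,7/2) (17,0) (18,1) (18,3) (14,20) (9,35/2)]
3. After y ≥ 11: [(9,11) (274/17,11) (14,20) (9,35/2)]
4. After y ≤ 13: [(9,13) (9,11) (274/17,11) (266/17,13)]
5. Canonical ring: [(9,11) (274/17,11) (266/17,13) (9,13)]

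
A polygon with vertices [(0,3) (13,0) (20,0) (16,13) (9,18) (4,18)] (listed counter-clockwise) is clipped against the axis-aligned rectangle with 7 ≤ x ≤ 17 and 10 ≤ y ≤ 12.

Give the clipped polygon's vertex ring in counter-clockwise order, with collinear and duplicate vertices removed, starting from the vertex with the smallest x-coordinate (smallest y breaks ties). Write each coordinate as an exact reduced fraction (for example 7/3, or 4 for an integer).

Clipped polygon: [(7,10) (220/13,10) (212/13,12) (7,12)]

1. After x ≥ 7: [(7,18/13) (13,0) (20,0) (16,13) (9,18) (7,18)]
2. After x ≤ 17: [(7,18/13) (13,0) (17,0) (17,39/4) (16,13) (9,18) (7,18)]
3. After y ≥ 10: [(7,10) (220/13,10) (16,13) (9,18) (7,18)]
4. After y ≤ 12: [(7,12) (7,10) (220/13,10) (212/13,12)]
5. Canonical ring: [(7,10) (220/13,10) (212/13,12) (7,12)]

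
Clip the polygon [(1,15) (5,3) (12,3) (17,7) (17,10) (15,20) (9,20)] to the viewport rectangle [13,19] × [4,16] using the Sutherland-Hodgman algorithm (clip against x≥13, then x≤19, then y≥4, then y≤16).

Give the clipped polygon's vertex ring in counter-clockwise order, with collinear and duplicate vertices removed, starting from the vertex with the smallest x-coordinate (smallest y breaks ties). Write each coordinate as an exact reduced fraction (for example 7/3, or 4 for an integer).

1. After x ≥ 13: [(13,19/5) (17,7) (17,10) (15,20) (13,20)]
2. After x ≤ 19: [(13,19/5) (17,7) (17,10) (15,20) (13,20)]
3. After y ≥ 4: [(13,4) (53/4,4) (17,7) (17,10) (15,20) (13,20)]
4. After y ≤ 16: [(13,16) (13,4) (53/4,4) (17,7) (17,10) (79/5,16)]
5. Canonical ring: [(13,4) (53/4,4) (17,7) (17,10) (79/5,16) (13,16)]

Clipped polygon: [(13,4) (53/4,4) (17,7) (17,10) (79/5,16) (13,16)]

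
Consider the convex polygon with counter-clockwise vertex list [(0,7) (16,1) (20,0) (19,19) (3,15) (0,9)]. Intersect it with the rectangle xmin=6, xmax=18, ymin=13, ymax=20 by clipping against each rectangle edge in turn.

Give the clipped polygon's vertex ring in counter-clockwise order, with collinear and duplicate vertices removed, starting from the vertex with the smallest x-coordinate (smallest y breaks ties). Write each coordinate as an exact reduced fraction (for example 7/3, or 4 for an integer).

Clipped polygon: [(6,13) (18,13) (18,75/4) (6,63/4)]

1. After x ≥ 6: [(6,19/4) (16,1) (20,0) (19,19) (6,63/4)]
2. After x ≤ 18: [(6,19/4) (16,1) (18,1/2) (18,75/4) (6,63/4)]
3. After y ≥ 13: [(6,13) (18,13) (18,75/4) (6,63/4)]
4. After y ≤ 20: [(6,13) (18,13) (18,75/4) (6,63/4)]
5. Canonical ring: [(6,13) (18,13) (18,75/4) (6,63/4)]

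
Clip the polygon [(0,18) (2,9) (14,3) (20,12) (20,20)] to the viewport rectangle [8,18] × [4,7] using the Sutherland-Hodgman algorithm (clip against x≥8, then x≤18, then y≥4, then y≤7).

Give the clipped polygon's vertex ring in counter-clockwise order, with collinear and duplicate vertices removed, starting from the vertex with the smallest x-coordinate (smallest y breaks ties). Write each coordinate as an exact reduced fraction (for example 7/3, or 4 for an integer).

Clipped polygon: [(8,6) (12,4) (44/3,4) (50/3,7) (8,7)]

1. After x ≥ 8: [(8,94/5) (8,6) (14,3) (20,12) (20,20)]
2. After x ≤ 18: [(18,99/5) (8,94/5) (8,6) (14,3) (18,9)]
3. After y ≥ 4: [(18,99/5) (8,94/5) (8,6) (12,4) (44/3,4) (18,9)]
4. After y ≤ 7: [(8,7) (8,6) (12,4) (44/3,4) (50/3,7)]
5. Canonical ring: [(8,6) (12,4) (44/3,4) (50/3,7) (8,7)]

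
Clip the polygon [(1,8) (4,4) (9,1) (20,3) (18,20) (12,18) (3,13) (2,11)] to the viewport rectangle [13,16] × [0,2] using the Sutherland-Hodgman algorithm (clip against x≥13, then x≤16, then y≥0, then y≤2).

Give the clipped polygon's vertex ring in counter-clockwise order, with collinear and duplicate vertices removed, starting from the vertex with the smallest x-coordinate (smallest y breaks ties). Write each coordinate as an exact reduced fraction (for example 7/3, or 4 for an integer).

Clipped polygon: [(13,19/11) (29/2,2) (13,2)]

1. After x ≥ 13: [(13,19/11) (20,3) (18,20) (13,55/3)]
2. After x ≤ 16: [(13,19/11) (16,25/11) (16,58/3) (13,55/3)]
3. After y ≥ 0: [(13,19/11) (16,25/11) (16,58/3) (13,55/3)]
4. After y ≤ 2: [(13,2) (13,19/11) (29/2,2)]
5. Canonical ring: [(13,19/11) (29/2,2) (13,2)]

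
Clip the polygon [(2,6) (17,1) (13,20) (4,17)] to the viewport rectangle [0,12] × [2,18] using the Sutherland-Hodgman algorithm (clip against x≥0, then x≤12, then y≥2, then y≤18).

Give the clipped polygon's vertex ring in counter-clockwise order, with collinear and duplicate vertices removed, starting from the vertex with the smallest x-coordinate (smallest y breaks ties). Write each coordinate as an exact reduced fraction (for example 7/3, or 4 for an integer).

Clipped polygon: [(2,6) (12,8/3) (12,18) (7,18) (4,17)]

1. After x ≥ 0: [(2,6) (17,1) (13,20) (4,17)]
2. After x ≤ 12: [(2,6) (12,8/3) (12,59/3) (4,17)]
3. After y ≥ 2: [(2,6) (12,8/3) (12,59/3) (4,17)]
4. After y ≤ 18: [(2,6) (12,8/3) (12,18) (7,18) (4,17)]
5. Canonical ring: [(2,6) (12,8/3) (12,18) (7,18) (4,17)]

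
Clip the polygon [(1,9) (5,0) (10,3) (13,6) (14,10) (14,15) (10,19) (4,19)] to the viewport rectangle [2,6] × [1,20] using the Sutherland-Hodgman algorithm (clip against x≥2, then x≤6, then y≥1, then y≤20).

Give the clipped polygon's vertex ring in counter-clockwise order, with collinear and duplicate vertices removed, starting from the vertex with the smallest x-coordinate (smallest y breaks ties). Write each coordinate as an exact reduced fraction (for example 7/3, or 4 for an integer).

1. After x ≥ 2: [(2,37/3) (2,27/4) (5,0) (10,3) (13,6) (14,10) (14,15) (10,19) (4,19)]
2. After x ≤ 6: [(2,37/3) (2,27/4) (5,0) (6,3/5) (6,19) (4,19)]
3. After y ≥ 1: [(2,37/3) (2,27/4) (41/9,1) (6,1) (6,19) (4,19)]
4. After y ≤ 20: [(2,37/3) (2,27/4) (41/9,1) (6,1) (6,19) (4,19)]
5. Canonical ring: [(2,27/4) (41/9,1) (6,1) (6,19) (4,19) (2,37/3)]

Clipped polygon: [(2,27/4) (41/9,1) (6,1) (6,19) (4,19) (2,37/3)]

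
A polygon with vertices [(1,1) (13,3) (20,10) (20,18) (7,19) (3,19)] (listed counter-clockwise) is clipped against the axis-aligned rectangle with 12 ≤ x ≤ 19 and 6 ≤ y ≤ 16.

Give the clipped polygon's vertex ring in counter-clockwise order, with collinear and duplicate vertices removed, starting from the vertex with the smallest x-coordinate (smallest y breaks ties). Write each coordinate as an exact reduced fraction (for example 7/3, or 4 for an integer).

Clipped polygon: [(12,6) (16,6) (19,9) (19,16) (12,16)]

1. After x ≥ 12: [(12,17/6) (13,3) (20,10) (20,18) (12,242/13)]
2. After x ≤ 19: [(12,17/6) (13,3) (19,9) (19,235/13) (12,242/13)]
3. After y ≥ 6: [(12,6) (16,6) (19,9) (19,235/13) (12,242/13)]
4. After y ≤ 16: [(12,16) (12,6) (16,6) (19,9) (19,16)]
5. Canonical ring: [(12,6) (16,6) (19,9) (19,16) (12,16)]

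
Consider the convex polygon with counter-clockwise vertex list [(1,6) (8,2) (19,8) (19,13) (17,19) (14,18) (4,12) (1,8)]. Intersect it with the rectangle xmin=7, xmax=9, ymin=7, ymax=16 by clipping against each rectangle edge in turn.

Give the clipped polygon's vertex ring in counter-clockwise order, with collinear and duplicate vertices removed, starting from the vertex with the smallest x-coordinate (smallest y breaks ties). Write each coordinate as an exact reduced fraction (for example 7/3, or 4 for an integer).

1. After x ≥ 7: [(7,18/7) (8,2) (19,8) (19,13) (17,19) (14,18) (7,69/5)]
2. After x ≤ 9: [(7,18/7) (8,2) (9,28/11) (9,15) (7,69/5)]
3. After y ≥ 7: [(7,7) (9,7) (9,15) (7,69/5)]
4. After y ≤ 16: [(7,7) (9,7) (9,15) (7,69/5)]
5. Canonical ring: [(7,7) (9,7) (9,15) (7,69/5)]

Clipped polygon: [(7,7) (9,7) (9,15) (7,69/5)]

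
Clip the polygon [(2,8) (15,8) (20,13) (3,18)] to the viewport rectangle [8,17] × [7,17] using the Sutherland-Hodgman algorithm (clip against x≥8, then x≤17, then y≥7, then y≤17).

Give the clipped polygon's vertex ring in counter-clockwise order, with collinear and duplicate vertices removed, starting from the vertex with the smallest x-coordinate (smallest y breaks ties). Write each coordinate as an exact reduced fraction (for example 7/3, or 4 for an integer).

1. After x ≥ 8: [(8,8) (15,8) (20,13) (8,281/17)]
2. After x ≤ 17: [(8,8) (15,8) (17,10) (17,236/17) (8,281/17)]
3. After y ≥ 7: [(8,8) (15,8) (17,10) (17,236/17) (8,281/17)]
4. After y ≤ 17: [(8,8) (15,8) (17,10) (17,236/17) (8,281/17)]
5. Canonical ring: [(8,8) (15,8) (17,10) (17,236/17) (8,281/17)]

Clipped polygon: [(8,8) (15,8) (17,10) (17,236/17) (8,281/17)]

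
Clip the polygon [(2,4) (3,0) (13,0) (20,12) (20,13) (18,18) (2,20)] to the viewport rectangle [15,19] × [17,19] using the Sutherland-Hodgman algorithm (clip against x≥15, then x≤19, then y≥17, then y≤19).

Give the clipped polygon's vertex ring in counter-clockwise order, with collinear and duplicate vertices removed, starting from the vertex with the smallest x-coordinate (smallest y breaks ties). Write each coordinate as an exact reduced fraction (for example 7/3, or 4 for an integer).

1. After x ≥ 15: [(15,24/7) (20,12) (20,13) (18,18) (15,147/8)]
2. After x ≤ 19: [(15,24/7) (19,72/7) (19,31/2) (18,18) (15,147/8)]
3. After y ≥ 17: [(15,17) (92/5,17) (18,18) (15,147/8)]
4. After y ≤ 19: [(15,17) (92/5,17) (18,18) (15,147/8)]
5. Canonical ring: [(15,17) (92/5,17) (18,18) (15,147/8)]

Clipped polygon: [(15,17) (92/5,17) (18,18) (15,147/8)]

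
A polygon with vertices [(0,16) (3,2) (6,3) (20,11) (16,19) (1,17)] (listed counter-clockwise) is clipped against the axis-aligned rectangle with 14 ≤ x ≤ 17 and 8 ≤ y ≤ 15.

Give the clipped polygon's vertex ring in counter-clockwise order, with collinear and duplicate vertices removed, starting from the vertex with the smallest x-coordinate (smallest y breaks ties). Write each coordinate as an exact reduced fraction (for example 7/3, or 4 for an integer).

1. After x ≥ 14: [(14,53/7) (20,11) (16,19) (14,281/15)]
2. After x ≤ 17: [(14,53/7) (17,65/7) (17,17) (16,19) (14,281/15)]
3. After y ≥ 8: [(14,8) (59/4,8) (17,65/7) (17,17) (16,19) (14,281/15)]
4. After y ≤ 15: [(14,15) (14,8) (59/4,8) (17,65/7) (17,15)]
5. Canonical ring: [(14,8) (59/4,8) (17,65/7) (17,15) (14,15)]

Clipped polygon: [(14,8) (59/4,8) (17,65/7) (17,15) (14,15)]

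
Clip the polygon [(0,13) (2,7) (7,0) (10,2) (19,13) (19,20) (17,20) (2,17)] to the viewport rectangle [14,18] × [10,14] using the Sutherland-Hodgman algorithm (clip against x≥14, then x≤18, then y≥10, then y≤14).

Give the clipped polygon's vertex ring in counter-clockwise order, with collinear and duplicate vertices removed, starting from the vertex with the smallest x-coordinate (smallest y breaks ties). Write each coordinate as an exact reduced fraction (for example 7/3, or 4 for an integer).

1. After x ≥ 14: [(14,62/9) (19,13) (19,20) (17,20) (14,97/5)]
2. After x ≤ 18: [(14,62/9) (18,106/9) (18,20) (17,20) (14,97/5)]
3. After y ≥ 10: [(14,10) (182/11,10) (18,106/9) (18,20) (17,20) (14,97/5)]
4. After y ≤ 14: [(14,14) (14,10) (182/11,10) (18,106/9) (18,14)]
5. Canonical ring: [(14,10) (182/11,10) (18,106/9) (18,14) (14,14)]

Clipped polygon: [(14,10) (182/11,10) (18,106/9) (18,14) (14,14)]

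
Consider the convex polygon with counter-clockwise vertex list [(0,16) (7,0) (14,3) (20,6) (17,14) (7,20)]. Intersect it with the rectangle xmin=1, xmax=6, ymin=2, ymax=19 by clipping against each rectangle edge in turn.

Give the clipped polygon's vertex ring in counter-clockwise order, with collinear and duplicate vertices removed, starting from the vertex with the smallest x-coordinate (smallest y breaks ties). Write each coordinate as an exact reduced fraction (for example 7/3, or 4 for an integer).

Clipped polygon: [(1,96/7) (6,16/7) (6,19) (21/4,19) (1,116/7)]

1. After x ≥ 1: [(1,116/7) (1,96/7) (7,0) (14,3) (20,6) (17,14) (7,20)]
2. After x ≤ 6: [(6,136/7) (1,116/7) (1,96/7) (6,16/7)]
3. After y ≥ 2: [(6,136/7) (1,116/7) (1,96/7) (6,16/7)]
4. After y ≤ 19: [(6,19) (21/4,19) (1,116/7) (1,96/7) (6,16/7)]
5. Canonical ring: [(1,96/7) (6,16/7) (6,19) (21/4,19) (1,116/7)]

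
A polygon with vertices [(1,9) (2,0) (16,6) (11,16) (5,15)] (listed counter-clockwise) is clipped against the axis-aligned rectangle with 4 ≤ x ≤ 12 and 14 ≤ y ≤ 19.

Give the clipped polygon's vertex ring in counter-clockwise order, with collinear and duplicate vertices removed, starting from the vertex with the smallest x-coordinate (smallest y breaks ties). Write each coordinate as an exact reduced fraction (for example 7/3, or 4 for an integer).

Clipped polygon: [(13/3,14) (12,14) (11,16) (5,15)]

1. After x ≥ 4: [(4,27/2) (4,6/7) (16,6) (11,16) (5,15)]
2. After x ≤ 12: [(4,27/2) (4,6/7) (12,30/7) (12,14) (11,16) (5,15)]
3. After y ≥ 14: [(13/3,14) (12,14) (12,14) (11,16) (5,15)]
4. After y ≤ 19: [(13/3,14) (12,14) (12,14) (11,16) (5,15)]
5. Canonical ring: [(13/3,14) (12,14) (11,16) (5,15)]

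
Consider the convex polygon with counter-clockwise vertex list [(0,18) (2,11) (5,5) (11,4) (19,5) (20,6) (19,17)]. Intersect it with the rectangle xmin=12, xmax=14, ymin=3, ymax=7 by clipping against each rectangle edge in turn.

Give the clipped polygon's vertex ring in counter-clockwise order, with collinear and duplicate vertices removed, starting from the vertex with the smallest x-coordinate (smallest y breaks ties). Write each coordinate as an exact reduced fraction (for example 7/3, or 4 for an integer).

1. After x ≥ 12: [(12,330/19) (12,33/8) (19,5) (20,6) (19,17)]
2. After x ≤ 14: [(14,328/19) (12,330/19) (12,33/8) (14,35/8)]
3. After y ≥ 3: [(14,328/19) (12,330/19) (12,33/8) (14,35/8)]
4. After y ≤ 7: [(14,7) (12,7) (12,33/8) (14,35/8)]
5. Canonical ring: [(12,33/8) (14,35/8) (14,7) (12,7)]

Clipped polygon: [(12,33/8) (14,35/8) (14,7) (12,7)]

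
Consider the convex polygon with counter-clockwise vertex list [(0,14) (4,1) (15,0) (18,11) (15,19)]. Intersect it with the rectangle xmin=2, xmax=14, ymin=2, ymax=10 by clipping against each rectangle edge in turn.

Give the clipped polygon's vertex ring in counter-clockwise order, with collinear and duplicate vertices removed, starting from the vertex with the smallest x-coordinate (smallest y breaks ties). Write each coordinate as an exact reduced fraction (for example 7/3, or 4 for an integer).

Clipped polygon: [(2,15/2) (48/13,2) (14,2) (14,10) (2,10)]

1. After x ≥ 2: [(2,44/3) (2,15/2) (4,1) (15,0) (18,11) (15,19)]
2. After x ≤ 14: [(14,56/3) (2,44/3) (2,15/2) (4,1) (14,1/11)]
3. After y ≥ 2: [(14,2) (14,56/3) (2,44/3) (2,15/2) (48/13,2)]
4. After y ≤ 10: [(14,2) (14,10) (2,10) (2,15/2) (48/13,2)]
5. Canonical ring: [(2,15/2) (48/13,2) (14,2) (14,10) (2,10)]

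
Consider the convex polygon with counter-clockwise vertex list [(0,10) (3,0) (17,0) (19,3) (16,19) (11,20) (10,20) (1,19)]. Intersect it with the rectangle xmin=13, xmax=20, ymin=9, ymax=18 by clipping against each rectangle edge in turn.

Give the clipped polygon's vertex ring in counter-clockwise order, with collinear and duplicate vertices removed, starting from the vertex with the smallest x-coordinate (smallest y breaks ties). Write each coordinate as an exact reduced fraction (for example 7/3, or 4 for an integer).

Clipped polygon: [(13,9) (143/8,9) (259/16,18) (13,18)]

1. After x ≥ 13: [(13,0) (17,0) (19,3) (16,19) (13,98/5)]
2. After x ≤ 20: [(13,0) (17,0) (19,3) (16,19) (13,98/5)]
3. After y ≥ 9: [(13,9) (143/8,9) (16,19) (13,98/5)]
4. After y ≤ 18: [(13,18) (13,9) (143/8,9) (259/16,18)]
5. Canonical ring: [(13,9) (143/8,9) (259/16,18) (13,18)]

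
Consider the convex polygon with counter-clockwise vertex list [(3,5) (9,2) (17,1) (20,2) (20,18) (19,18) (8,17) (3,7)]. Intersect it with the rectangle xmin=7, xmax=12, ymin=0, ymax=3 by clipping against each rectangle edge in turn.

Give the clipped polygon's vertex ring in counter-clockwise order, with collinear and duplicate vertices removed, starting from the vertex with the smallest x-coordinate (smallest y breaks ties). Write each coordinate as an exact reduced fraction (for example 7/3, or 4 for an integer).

1. After x ≥ 7: [(7,3) (9,2) (17,1) (20,2) (20,18) (19,18) (8,17) (7,15)]
2. After x ≤ 12: [(7,3) (9,2) (12,13/8) (12,191/11) (8,17) (7,15)]
3. After y ≥ 0: [(7,3) (9,2) (12,13/8) (12,191/11) (8,17) (7,15)]
4. After y ≤ 3: [(7,3) (7,3) (9,2) (12,13/8) (12,3)]
5. Canonical ring: [(7,3) (9,2) (12,13/8) (12,3)]

Clipped polygon: [(7,3) (9,2) (12,13/8) (12,3)]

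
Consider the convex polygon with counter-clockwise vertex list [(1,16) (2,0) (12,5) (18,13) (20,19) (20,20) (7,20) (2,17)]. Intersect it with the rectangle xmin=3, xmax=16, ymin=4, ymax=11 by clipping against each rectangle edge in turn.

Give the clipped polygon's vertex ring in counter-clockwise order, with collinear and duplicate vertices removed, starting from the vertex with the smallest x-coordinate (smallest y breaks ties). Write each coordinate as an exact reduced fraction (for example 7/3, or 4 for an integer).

Clipped polygon: [(3,4) (10,4) (12,5) (16,31/3) (16,11) (3,11)]

1. After x ≥ 3: [(3,1/2) (12,5) (18,13) (20,19) (20,20) (7,20) (3,88/5)]
2. After x ≤ 16: [(3,1/2) (12,5) (16,31/3) (16,20) (7,20) (3,88/5)]
3. After y ≥ 4: [(3,4) (10,4) (12,5) (16,31/3) (16,20) (7,20) (3,88/5)]
4. After y ≤ 11: [(3,11) (3,4) (10,4) (12,5) (16,31/3) (16,11)]
5. Canonical ring: [(3,4) (10,4) (12,5) (16,31/3) (16,11) (3,11)]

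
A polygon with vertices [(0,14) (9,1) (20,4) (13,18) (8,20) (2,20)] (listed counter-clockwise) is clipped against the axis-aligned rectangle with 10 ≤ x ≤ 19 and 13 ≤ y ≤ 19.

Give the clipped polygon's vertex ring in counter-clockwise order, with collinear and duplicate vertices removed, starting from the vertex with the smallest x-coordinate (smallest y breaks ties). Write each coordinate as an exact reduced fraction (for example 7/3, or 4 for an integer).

1. After x ≥ 10: [(10,14/11) (20,4) (13,18) (10,96/5)]
2. After x ≤ 19: [(10,14/11) (19,41/11) (19,6) (13,18) (10,96/5)]
3. After y ≥ 13: [(10,13) (31/2,13) (13,18) (10,96/5)]
4. After y ≤ 19: [(10,19) (10,13) (31/2,13) (13,18) (21/2,19)]
5. Canonical ring: [(10,13) (31/2,13) (13,18) (21/2,19) (10,19)]

Clipped polygon: [(10,13) (31/2,13) (13,18) (21/2,19) (10,19)]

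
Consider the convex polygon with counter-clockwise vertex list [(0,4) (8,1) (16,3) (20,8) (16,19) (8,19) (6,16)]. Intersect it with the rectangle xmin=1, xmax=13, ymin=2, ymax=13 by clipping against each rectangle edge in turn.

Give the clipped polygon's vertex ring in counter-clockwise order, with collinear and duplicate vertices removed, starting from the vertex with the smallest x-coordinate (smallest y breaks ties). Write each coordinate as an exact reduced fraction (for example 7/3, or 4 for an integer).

Clipped polygon: [(1,29/8) (16/3,2) (12,2) (13,9/4) (13,13) (9/2,13) (1,6)]

1. After x ≥ 1: [(1,6) (1,29/8) (8,1) (16,3) (20,8) (16,19) (8,19) (6,16)]
2. After x ≤ 13: [(1,6) (1,29/8) (8,1) (13,9/4) (13,19) (8,19) (6,16)]
3. After y ≥ 2: [(1,6) (1,29/8) (16/3,2) (12,2) (13,9/4) (13,19) (8,19) (6,16)]
4. After y ≤ 13: [(9/2,13) (1,6) (1,29/8) (16/3,2) (12,2) (13,9/4) (13,13)]
5. Canonical ring: [(1,29/8) (16/3,2) (12,2) (13,9/4) (13,13) (9/2,13) (1,6)]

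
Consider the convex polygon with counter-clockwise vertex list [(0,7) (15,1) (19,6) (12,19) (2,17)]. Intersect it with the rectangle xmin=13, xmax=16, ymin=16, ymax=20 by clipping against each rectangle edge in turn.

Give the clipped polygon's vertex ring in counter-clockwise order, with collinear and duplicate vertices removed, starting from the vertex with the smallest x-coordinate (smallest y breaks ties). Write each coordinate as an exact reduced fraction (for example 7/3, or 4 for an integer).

Clipped polygon: [(13,16) (177/13,16) (13,120/7)]

1. After x ≥ 13: [(13,9/5) (15,1) (19,6) (13,120/7)]
2. After x ≤ 16: [(13,9/5) (15,1) (16,9/4) (16,81/7) (13,120/7)]
3. After y ≥ 16: [(13,16) (177/13,16) (13,120/7)]
4. After y ≤ 20: [(13,16) (177/13,16) (13,120/7)]
5. Canonical ring: [(13,16) (177/13,16) (13,120/7)]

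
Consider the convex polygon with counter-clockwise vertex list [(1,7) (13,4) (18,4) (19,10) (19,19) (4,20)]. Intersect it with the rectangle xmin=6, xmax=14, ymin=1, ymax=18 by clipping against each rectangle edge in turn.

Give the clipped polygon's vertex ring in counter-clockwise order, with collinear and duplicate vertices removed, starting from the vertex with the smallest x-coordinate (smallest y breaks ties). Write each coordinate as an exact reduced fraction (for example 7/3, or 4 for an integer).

Clipped polygon: [(6,23/4) (13,4) (14,4) (14,18) (6,18)]

1. After x ≥ 6: [(6,23/4) (13,4) (18,4) (19,10) (19,19) (6,298/15)]
2. After x ≤ 14: [(6,23/4) (13,4) (14,4) (14,58/3) (6,298/15)]
3. After y ≥ 1: [(6,23/4) (13,4) (14,4) (14,58/3) (6,298/15)]
4. After y ≤ 18: [(6,18) (6,23/4) (13,4) (14,4) (14,18)]
5. Canonical ring: [(6,23/4) (13,4) (14,4) (14,18) (6,18)]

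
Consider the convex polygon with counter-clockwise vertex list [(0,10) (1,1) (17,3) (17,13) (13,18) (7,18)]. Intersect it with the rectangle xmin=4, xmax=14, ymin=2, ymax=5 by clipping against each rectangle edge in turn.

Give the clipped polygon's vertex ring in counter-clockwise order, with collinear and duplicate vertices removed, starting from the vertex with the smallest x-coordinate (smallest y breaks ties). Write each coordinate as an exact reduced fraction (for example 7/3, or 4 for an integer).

Clipped polygon: [(4,2) (9,2) (14,21/8) (14,5) (4,5)]

1. After x ≥ 4: [(4,102/7) (4,11/8) (17,3) (17,13) (13,18) (7,18)]
2. After x ≤ 14: [(4,102/7) (4,11/8) (14,21/8) (14,67/4) (13,18) (7,18)]
3. After y ≥ 2: [(4,102/7) (4,2) (9,2) (14,21/8) (14,67/4) (13,18) (7,18)]
4. After y ≤ 5: [(4,5) (4,2) (9,2) (14,21/8) (14,5)]
5. Canonical ring: [(4,2) (9,2) (14,21/8) (14,5) (4,5)]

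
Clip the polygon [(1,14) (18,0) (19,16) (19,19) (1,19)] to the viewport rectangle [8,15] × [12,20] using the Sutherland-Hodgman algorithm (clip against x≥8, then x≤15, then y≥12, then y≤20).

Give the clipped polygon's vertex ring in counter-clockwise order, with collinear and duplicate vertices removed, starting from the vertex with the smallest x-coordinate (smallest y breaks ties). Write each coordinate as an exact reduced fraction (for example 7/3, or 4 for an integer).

Clipped polygon: [(8,12) (15,12) (15,19) (8,19)]

1. After x ≥ 8: [(8,140/17) (18,0) (19,16) (19,19) (8,19)]
2. After x ≤ 15: [(8,140/17) (15,42/17) (15,19) (8,19)]
3. After y ≥ 12: [(8,12) (15,12) (15,19) (8,19)]
4. After y ≤ 20: [(8,12) (15,12) (15,19) (8,19)]
5. Canonical ring: [(8,12) (15,12) (15,19) (8,19)]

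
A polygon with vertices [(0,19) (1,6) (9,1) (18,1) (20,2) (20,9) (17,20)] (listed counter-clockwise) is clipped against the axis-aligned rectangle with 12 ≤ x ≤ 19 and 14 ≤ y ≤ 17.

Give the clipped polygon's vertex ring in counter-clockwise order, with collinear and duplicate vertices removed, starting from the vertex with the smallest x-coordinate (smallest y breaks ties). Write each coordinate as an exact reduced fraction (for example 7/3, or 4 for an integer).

1. After x ≥ 12: [(12,335/17) (12,1) (18,1) (20,2) (20,9) (17,20)]
2. After x ≤ 19: [(12,335/17) (12,1) (18,1) (19,3/2) (19,38/3) (17,20)]
3. After y ≥ 14: [(12,335/17) (12,14) (205/11,14) (17,20)]
4. After y ≤ 17: [(12,17) (12,14) (205/11,14) (196/11,17)]
5. Canonical ring: [(12,14) (205/11,14) (196/11,17) (12,17)]

Clipped polygon: [(12,14) (205/11,14) (196/11,17) (12,17)]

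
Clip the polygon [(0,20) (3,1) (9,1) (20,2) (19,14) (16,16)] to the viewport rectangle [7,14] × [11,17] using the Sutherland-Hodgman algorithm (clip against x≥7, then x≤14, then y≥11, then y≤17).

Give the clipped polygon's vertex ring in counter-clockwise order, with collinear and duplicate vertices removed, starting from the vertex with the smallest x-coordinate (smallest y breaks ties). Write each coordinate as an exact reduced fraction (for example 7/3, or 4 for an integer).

Clipped polygon: [(7,11) (14,11) (14,33/2) (12,17) (7,17)]

1. After x ≥ 7: [(7,73/4) (7,1) (9,1) (20,2) (19,14) (16,16)]
2. After x ≤ 14: [(14,33/2) (7,73/4) (7,1) (9,1) (14,16/11)]
3. After y ≥ 11: [(14,11) (14,33/2) (7,73/4) (7,11)]
4. After y ≤ 17: [(14,11) (14,33/2) (12,17) (7,17) (7,11)]
5. Canonical ring: [(7,11) (14,11) (14,33/2) (12,17) (7,17)]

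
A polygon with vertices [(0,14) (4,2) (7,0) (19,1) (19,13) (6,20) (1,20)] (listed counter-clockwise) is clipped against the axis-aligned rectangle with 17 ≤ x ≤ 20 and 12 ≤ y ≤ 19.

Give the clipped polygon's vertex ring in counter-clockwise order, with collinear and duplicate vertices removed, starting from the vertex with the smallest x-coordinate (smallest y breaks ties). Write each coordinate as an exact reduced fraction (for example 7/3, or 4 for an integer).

1. After x ≥ 17: [(17,5/6) (19,1) (19,13) (17,183/13)]
2. After x ≤ 20: [(17,5/6) (19,1) (19,13) (17,183/13)]
3. After y ≥ 12: [(17,12) (19,12) (19,13) (17,183/13)]
4. After y ≤ 19: [(17,12) (19,12) (19,13) (17,183/13)]
5. Canonical ring: [(17,12) (19,12) (19,13) (17,183/13)]

Clipped polygon: [(17,12) (19,12) (19,13) (17,183/13)]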